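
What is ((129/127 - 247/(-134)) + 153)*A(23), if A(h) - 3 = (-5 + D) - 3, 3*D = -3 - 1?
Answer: -50395771/51054 ≈ -987.11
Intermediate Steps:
D = -4/3 (D = (-3 - 1)/3 = (⅓)*(-4) = -4/3 ≈ -1.3333)
A(h) = -19/3 (A(h) = 3 + ((-5 - 4/3) - 3) = 3 + (-19/3 - 3) = 3 - 28/3 = -19/3)
((129/127 - 247/(-134)) + 153)*A(23) = ((129/127 - 247/(-134)) + 153)*(-19/3) = ((129*(1/127) - 247*(-1/134)) + 153)*(-19/3) = ((129/127 + 247/134) + 153)*(-19/3) = (48655/17018 + 153)*(-19/3) = (2652409/17018)*(-19/3) = -50395771/51054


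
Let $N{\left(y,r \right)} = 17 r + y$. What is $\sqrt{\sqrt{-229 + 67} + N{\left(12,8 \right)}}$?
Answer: $\sqrt{148 + 9 i \sqrt{2}} \approx 12.177 + 0.52263 i$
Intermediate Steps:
$N{\left(y,r \right)} = y + 17 r$
$\sqrt{\sqrt{-229 + 67} + N{\left(12,8 \right)}} = \sqrt{\sqrt{-229 + 67} + \left(12 + 17 \cdot 8\right)} = \sqrt{\sqrt{-162} + \left(12 + 136\right)} = \sqrt{9 i \sqrt{2} + 148} = \sqrt{148 + 9 i \sqrt{2}}$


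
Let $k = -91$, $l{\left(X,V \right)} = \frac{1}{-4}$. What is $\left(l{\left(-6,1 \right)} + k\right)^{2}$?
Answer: $\frac{133225}{16} \approx 8326.6$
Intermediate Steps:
$l{\left(X,V \right)} = - \frac{1}{4}$
$\left(l{\left(-6,1 \right)} + k\right)^{2} = \left(- \frac{1}{4} - 91\right)^{2} = \left(- \frac{365}{4}\right)^{2} = \frac{133225}{16}$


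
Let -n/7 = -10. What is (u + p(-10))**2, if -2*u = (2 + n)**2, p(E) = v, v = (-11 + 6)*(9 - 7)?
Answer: 6770404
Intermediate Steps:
n = 70 (n = -7*(-10) = 70)
v = -10 (v = -5*2 = -10)
p(E) = -10
u = -2592 (u = -(2 + 70)**2/2 = -1/2*72**2 = -1/2*5184 = -2592)
(u + p(-10))**2 = (-2592 - 10)**2 = (-2602)**2 = 6770404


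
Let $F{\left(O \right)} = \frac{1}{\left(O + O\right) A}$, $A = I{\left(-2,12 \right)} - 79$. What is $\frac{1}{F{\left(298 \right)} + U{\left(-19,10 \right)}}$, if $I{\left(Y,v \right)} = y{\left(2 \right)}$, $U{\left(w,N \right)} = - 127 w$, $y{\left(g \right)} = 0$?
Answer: $\frac{47084}{113613691} \approx 0.00041442$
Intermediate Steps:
$I{\left(Y,v \right)} = 0$
$A = -79$ ($A = 0 - 79 = -79$)
$F{\left(O \right)} = - \frac{1}{158 O}$ ($F{\left(O \right)} = \frac{1}{\left(O + O\right) \left(-79\right)} = \frac{1}{2 O} \left(- \frac{1}{79}\right) = - \frac{1}{158 O}$)
$\frac{1}{F{\left(298 \right)} + U{\left(-19,10 \right)}} = \frac{1}{- \frac{1}{158 \cdot 298} - -2413} = \frac{1}{\left(- \frac{1}{158}\right) \frac{1}{298} + 2413} = \frac{1}{- \frac{1}{47084} + 2413} = \frac{1}{\frac{113613691}{47084}} = \frac{47084}{113613691}$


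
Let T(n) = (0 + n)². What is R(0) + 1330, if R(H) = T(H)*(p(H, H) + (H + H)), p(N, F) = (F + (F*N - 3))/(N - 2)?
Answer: 1330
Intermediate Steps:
p(N, F) = (-3 + F + F*N)/(-2 + N) (p(N, F) = (F + (-3 + F*N))/(-2 + N) = (-3 + F + F*N)/(-2 + N))
T(n) = n²
R(H) = H²*(2*H + (-3 + H + H²)/(-2 + H)) (R(H) = H²*((-3 + H + H*H)/(-2 + H) + (H + H)) = H²*((-3 + H + H²)/(-2 + H) + 2*H) = H²*(2*H + (-3 + H + H²)/(-2 + H)))
R(0) + 1330 = 3*0²*(-1 + 0² - 1*0)/(-2 + 0) + 1330 = 3*0*(-1 + 0 + 0)/(-2) + 1330 = 3*0*(-½)*(-1) + 1330 = 0 + 1330 = 1330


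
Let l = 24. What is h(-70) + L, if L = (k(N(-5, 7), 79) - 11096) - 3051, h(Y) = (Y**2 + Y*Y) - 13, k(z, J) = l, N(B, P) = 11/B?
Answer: -4336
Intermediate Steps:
k(z, J) = 24
h(Y) = -13 + 2*Y**2 (h(Y) = (Y**2 + Y**2) - 13 = 2*Y**2 - 13 = -13 + 2*Y**2)
L = -14123 (L = (24 - 11096) - 3051 = -11072 - 3051 = -14123)
h(-70) + L = (-13 + 2*(-70)**2) - 14123 = (-13 + 2*4900) - 14123 = (-13 + 9800) - 14123 = 9787 - 14123 = -4336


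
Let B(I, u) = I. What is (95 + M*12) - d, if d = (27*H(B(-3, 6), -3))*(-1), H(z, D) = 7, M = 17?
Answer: 488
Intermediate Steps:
d = -189 (d = (27*7)*(-1) = 189*(-1) = -189)
(95 + M*12) - d = (95 + 17*12) - 1*(-189) = (95 + 204) + 189 = 299 + 189 = 488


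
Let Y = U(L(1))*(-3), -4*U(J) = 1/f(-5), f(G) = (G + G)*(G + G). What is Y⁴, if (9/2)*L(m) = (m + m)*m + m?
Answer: 81/25600000000 ≈ 3.1641e-9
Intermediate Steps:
f(G) = 4*G² (f(G) = (2*G)*(2*G) = 4*G²)
L(m) = 2*m/9 + 4*m²/9 (L(m) = 2*((m + m)*m + m)/9 = 2*((2*m)*m + m)/9 = 2*(2*m² + m)/9 = 2*(m + 2*m²)/9 = 2*m/9 + 4*m²/9)
U(J) = -1/400 (U(J) = -1/(4*(4*(-5)²)) = -1/(4*(4*25)) = -¼/100 = -¼*1/100 = -1/400)
Y = 3/400 (Y = -1/400*(-3) = 3/400 ≈ 0.0075000)
Y⁴ = (3/400)⁴ = 81/25600000000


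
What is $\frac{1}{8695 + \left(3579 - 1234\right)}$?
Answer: $\frac{1}{11040} \approx 9.058 \cdot 10^{-5}$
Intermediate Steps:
$\frac{1}{8695 + \left(3579 - 1234\right)} = \frac{1}{8695 + 2345} = \frac{1}{11040}$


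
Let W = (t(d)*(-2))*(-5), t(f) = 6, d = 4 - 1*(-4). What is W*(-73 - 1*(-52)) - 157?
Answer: -1417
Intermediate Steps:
d = 8 (d = 4 + 4 = 8)
W = 60 (W = (6*(-2))*(-5) = -12*(-5) = 60)
W*(-73 - 1*(-52)) - 157 = 60*(-73 - 1*(-52)) - 157 = 60*(-73 + 52) - 157 = 60*(-21) - 157 = -1260 - 157 = -1417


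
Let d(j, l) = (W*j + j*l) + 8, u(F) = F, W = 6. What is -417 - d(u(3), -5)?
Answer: -428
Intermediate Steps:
d(j, l) = 8 + 6*j + j*l (d(j, l) = (6*j + j*l) + 8 = 8 + 6*j + j*l)
-417 - d(u(3), -5) = -417 - (8 + 6*3 + 3*(-5)) = -417 - (8 + 18 - 15) = -417 - 1*11 = -417 - 11 = -428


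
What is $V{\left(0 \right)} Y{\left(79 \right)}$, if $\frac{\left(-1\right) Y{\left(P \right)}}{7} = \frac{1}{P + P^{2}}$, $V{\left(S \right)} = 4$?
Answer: $- \frac{7}{1580} \approx -0.0044304$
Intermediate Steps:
$Y{\left(P \right)} = - \frac{7}{P + P^{2}}$
$V{\left(0 \right)} Y{\left(79 \right)} = 4 \left(- \frac{7}{79 \left(1 + 79\right)}\right) = 4 \left(\left(-7\right) \frac{1}{79} \cdot \frac{1}{80}\right) = 4 \left(- \frac{7}{6320}\right) = - \frac{7}{1580}$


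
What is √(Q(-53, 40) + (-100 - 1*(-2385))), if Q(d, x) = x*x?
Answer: √3885 ≈ 62.330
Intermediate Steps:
Q(d, x) = x²
√(Q(-53, 40) + (-100 - 1*(-2385))) = √(40² + (-100 - 1*(-2385))) = √(1600 + (-100 + 2385)) = √(1600 + 2285) = √3885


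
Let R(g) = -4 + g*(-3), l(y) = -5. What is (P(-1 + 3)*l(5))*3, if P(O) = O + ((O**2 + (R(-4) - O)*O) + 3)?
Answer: -315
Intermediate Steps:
R(g) = -4 - 3*g
P(O) = 3 + O + O**2 + O*(8 - O) (P(O) = O + ((O**2 + ((-4 - 3*(-4)) - O)*O) + 3) = O + ((O**2 + ((-4 + 12) - O)*O) + 3) = O + ((O**2 + (8 - O)*O) + 3) = O + ((O**2 + O*(8 - O)) + 3) = O + (3 + O**2 + O*(8 - O)) = 3 + O + O**2 + O*(8 - O))
(P(-1 + 3)*l(5))*3 = ((3 + 9*(-1 + 3))*(-5))*3 = ((3 + 9*2)*(-5))*3 = ((3 + 18)*(-5))*3 = (21*(-5))*3 = -105*3 = -315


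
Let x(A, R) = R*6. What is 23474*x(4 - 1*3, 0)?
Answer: 0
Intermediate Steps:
x(A, R) = 6*R
23474*x(4 - 1*3, 0) = 23474*(6*0) = 23474*0 = 0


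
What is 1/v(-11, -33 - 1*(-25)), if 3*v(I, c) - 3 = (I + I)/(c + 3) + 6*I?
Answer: -15/293 ≈ -0.051195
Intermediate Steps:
v(I, c) = 1 + 2*I + 2*I/(3*(3 + c)) (v(I, c) = 1 + ((I + I)/(c + 3) + 6*I)/3 = 1 + ((2*I)/(3 + c) + 6*I)/3 = 1 + (2*I/(3 + c) + 6*I)/3 = 1 + (6*I + 2*I/(3 + c))/3 = 1 + (2*I + 2*I/(3*(3 + c))) = 1 + 2*I + 2*I/(3*(3 + c)))
1/v(-11, -33 - 1*(-25)) = 1/((3 + (-33 - 1*(-25)) + (20/3)*(-11) + 2*(-11)*(-33 - 1*(-25)))/(3 + (-33 - 1*(-25)))) = 1/((3 + (-33 + 25) - 220/3 + 2*(-11)*(-33 + 25))/(3 + (-33 + 25))) = 1/((3 - 8 - 220/3 + 2*(-11)*(-8))/(3 - 8)) = 1/((3 - 8 - 220/3 + 176)/(-5)) = 1/(-⅕*293/3) = 1/(-293/15) = -15/293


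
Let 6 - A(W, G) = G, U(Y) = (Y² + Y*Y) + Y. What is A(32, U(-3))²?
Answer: 81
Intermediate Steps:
U(Y) = Y + 2*Y² (U(Y) = (Y² + Y²) + Y = 2*Y² + Y = Y + 2*Y²)
A(W, G) = 6 - G
A(32, U(-3))² = (6 - (-3)*(1 + 2*(-3)))² = (6 - (-3)*(1 - 6))² = (6 - (-3)*(-5))² = (6 - 1*15)² = (6 - 15)² = (-9)² = 81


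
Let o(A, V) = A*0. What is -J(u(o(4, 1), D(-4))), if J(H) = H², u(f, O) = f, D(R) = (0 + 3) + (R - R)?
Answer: 0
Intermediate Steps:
D(R) = 3 (D(R) = 3 + 0 = 3)
o(A, V) = 0
-J(u(o(4, 1), D(-4))) = -1*0² = -1*0 = 0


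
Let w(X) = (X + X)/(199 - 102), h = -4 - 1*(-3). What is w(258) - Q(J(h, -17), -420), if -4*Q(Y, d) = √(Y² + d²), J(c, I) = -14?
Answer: 516/97 + 7*√901/2 ≈ 110.38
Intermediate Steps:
h = -1 (h = -4 + 3 = -1)
Q(Y, d) = -√(Y² + d²)/4
w(X) = 2*X/97 (w(X) = (2*X)/97 = (2*X)*(1/97) = 2*X/97)
w(258) - Q(J(h, -17), -420) = (2/97)*258 - (-1)*√((-14)² + (-420)²)/4 = 516/97 - (-1)*√(196 + 176400)/4 = 516/97 - (-1)*√176596/4 = 516/97 - (-1)*14*√901/4 = 516/97 - (-7)*√901/2 = 516/97 + 7*√901/2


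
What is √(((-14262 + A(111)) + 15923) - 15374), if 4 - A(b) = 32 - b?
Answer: I*√13630 ≈ 116.75*I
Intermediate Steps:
A(b) = -28 + b (A(b) = 4 - (32 - b) = 4 + (-32 + b) = -28 + b)
√(((-14262 + A(111)) + 15923) - 15374) = √(((-14262 + (-28 + 111)) + 15923) - 15374) = √(((-14262 + 83) + 15923) - 15374) = √((-14179 + 15923) - 15374) = √(1744 - 15374) = √(-13630) = I*√13630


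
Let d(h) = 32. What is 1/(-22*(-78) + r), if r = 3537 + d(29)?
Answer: 1/5285 ≈ 0.00018921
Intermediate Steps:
r = 3569 (r = 3537 + 32 = 3569)
1/(-22*(-78) + r) = 1/(-22*(-78) + 3569) = 1/(1716 + 3569) = 1/5285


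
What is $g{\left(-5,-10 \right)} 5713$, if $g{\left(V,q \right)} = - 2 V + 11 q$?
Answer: $-571300$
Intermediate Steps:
$g{\left(-5,-10 \right)} 5713 = \left(\left(-2\right) \left(-5\right) + 11 \left(-10\right)\right) 5713 = \left(10 - 110\right) 5713 = \left(-100\right) 5713 = -571300$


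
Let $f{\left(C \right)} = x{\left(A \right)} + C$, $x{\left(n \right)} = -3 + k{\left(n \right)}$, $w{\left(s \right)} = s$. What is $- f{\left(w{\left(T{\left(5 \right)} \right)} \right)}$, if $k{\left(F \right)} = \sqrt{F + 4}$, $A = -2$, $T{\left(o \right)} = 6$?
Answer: $-3 - \sqrt{2} \approx -4.4142$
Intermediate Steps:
$k{\left(F \right)} = \sqrt{4 + F}$
$x{\left(n \right)} = -3 + \sqrt{4 + n}$
$f{\left(C \right)} = -3 + C + \sqrt{2}$ ($f{\left(C \right)} = \left(-3 + \sqrt{4 - 2}\right) + C = \left(-3 + \sqrt{2}\right) + C = -3 + C + \sqrt{2}$)
$- f{\left(w{\left(T{\left(5 \right)} \right)} \right)} = - (-3 + 6 + \sqrt{2}) = - (3 + \sqrt{2}) = -3 - \sqrt{2}$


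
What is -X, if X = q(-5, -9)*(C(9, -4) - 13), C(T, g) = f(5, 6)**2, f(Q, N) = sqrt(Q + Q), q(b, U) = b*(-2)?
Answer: 30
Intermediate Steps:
q(b, U) = -2*b
f(Q, N) = sqrt(2)*sqrt(Q) (f(Q, N) = sqrt(2*Q) = sqrt(2)*sqrt(Q))
C(T, g) = 10 (C(T, g) = (sqrt(2)*sqrt(5))**2 = (sqrt(10))**2 = 10)
X = -30 (X = (-2*(-5))*(10 - 13) = 10*(-3) = -30)
-X = -1*(-30) = 30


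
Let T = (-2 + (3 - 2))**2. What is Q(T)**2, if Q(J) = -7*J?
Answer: 49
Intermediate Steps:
T = 1 (T = (-2 + 1)**2 = (-1)**2 = 1)
Q(T)**2 = (-7*1)**2 = (-7)**2 = 49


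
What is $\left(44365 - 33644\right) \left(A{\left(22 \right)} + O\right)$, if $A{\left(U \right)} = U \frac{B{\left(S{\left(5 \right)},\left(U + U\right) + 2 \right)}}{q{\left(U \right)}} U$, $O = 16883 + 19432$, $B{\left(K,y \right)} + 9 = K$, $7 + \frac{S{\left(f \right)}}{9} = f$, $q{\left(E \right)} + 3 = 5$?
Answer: $319282101$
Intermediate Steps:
$q{\left(E \right)} = 2$ ($q{\left(E \right)} = -3 + 5 = 2$)
$S{\left(f \right)} = -63 + 9 f$
$B{\left(K,y \right)} = -9 + K$
$O = 36315$
$A{\left(U \right)} = - \frac{27 U^{2}}{2}$ ($A{\left(U \right)} = U \frac{-9 + \left(-63 + 9 \cdot 5\right)}{2} U = U \left(-9 + \left(-63 + 45\right)\right) \frac{1}{2} U = U \left(-9 - 18\right) \frac{1}{2} U = U \left(\left(-27\right) \frac{1}{2}\right) U = U \left(- \frac{27}{2}\right) U = - \frac{27 U}{2} U = - \frac{27 U^{2}}{2}$)
$\left(44365 - 33644\right) \left(A{\left(22 \right)} + O\right) = \left(44365 - 33644\right) \left(- \frac{27 \cdot 22^{2}}{2} + 36315\right) = 10721 \left(\left(- \frac{27}{2}\right) 484 + 36315\right) = 10721 \left(-6534 + 36315\right) = 10721 \cdot 29781 = 319282101$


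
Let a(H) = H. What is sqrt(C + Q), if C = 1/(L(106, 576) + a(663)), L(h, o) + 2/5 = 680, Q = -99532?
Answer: I*sqrt(91537688607)/959 ≈ 315.49*I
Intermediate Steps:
L(h, o) = 3398/5 (L(h, o) = -2/5 + 680 = 3398/5)
C = 5/6713 (C = 1/(3398/5 + 663) = 1/(6713/5) = 5/6713 ≈ 0.00074482)
sqrt(C + Q) = sqrt(5/6713 - 99532) = sqrt(-668158311/6713) = I*sqrt(91537688607)/959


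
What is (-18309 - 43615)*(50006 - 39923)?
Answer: -624379692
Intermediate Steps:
(-18309 - 43615)*(50006 - 39923) = -61924*10083 = -624379692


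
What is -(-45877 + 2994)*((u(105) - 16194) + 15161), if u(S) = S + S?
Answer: -35292709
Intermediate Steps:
u(S) = 2*S
-(-45877 + 2994)*((u(105) - 16194) + 15161) = -(-45877 + 2994)*((2*105 - 16194) + 15161) = -(-42883)*((210 - 16194) + 15161) = -(-42883)*(-15984 + 15161) = -(-42883)*(-823) = -1*35292709 = -35292709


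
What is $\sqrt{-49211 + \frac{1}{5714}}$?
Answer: $\frac{3 i \sqrt{178525456138}}{5714} \approx 221.84 i$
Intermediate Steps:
$\sqrt{-49211 + \frac{1}{5714}} = \sqrt{- \frac{281191653}{5714}} = \frac{3 i \sqrt{178525456138}}{5714}$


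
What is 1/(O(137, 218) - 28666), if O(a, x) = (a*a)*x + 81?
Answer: 1/4063057 ≈ 2.4612e-7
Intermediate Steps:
O(a, x) = 81 + x*a**2 (O(a, x) = a**2*x + 81 = x*a**2 + 81 = 81 + x*a**2)
1/(O(137, 218) - 28666) = 1/((81 + 218*137**2) - 28666) = 1/((81 + 218*18769) - 28666) = 1/((81 + 4091642) - 28666) = 1/(4091723 - 28666) = 1/4063057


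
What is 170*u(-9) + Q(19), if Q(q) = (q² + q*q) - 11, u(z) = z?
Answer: -819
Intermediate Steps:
Q(q) = -11 + 2*q² (Q(q) = (q² + q²) - 11 = 2*q² - 11 = -11 + 2*q²)
170*u(-9) + Q(19) = 170*(-9) + (-11 + 2*19²) = -1530 + (-11 + 2*361) = -1530 + (-11 + 722) = -1530 + 711 = -819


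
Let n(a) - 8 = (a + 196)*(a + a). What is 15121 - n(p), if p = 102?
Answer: -45679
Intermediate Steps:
n(a) = 8 + 2*a*(196 + a) (n(a) = 8 + (a + 196)*(a + a) = 8 + (196 + a)*(2*a) = 8 + 2*a*(196 + a))
15121 - n(p) = 15121 - (8 + 2*102² + 392*102) = 15121 - (8 + 2*10404 + 39984) = 15121 - (8 + 20808 + 39984) = 15121 - 1*60800 = 15121 - 60800 = -45679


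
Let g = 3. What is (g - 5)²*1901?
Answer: 7604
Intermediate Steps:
(g - 5)²*1901 = (3 - 5)²*1901 = (-2)²*1901 = 4*1901 = 7604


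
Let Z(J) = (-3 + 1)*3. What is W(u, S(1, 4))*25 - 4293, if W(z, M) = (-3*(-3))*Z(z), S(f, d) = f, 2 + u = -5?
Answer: -5643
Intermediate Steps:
u = -7 (u = -2 - 5 = -7)
Z(J) = -6 (Z(J) = -2*3 = -6)
W(z, M) = -54 (W(z, M) = -3*(-3)*(-6) = 9*(-6) = -54)
W(u, S(1, 4))*25 - 4293 = -54*25 - 4293 = -1350 - 4293 = -5643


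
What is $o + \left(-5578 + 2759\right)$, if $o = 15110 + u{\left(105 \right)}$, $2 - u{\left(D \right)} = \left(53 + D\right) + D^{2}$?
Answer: $1110$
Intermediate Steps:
$u{\left(D \right)} = -51 - D - D^{2}$ ($u{\left(D \right)} = 2 - \left(\left(53 + D\right) + D^{2}\right) = 2 - \left(53 + D + D^{2}\right) = -51 - D - D^{2}$)
$o = 3929$ ($o = 15110 - 11181 = 3929$)
$o + \left(-5578 + 2759\right) = 3929 + \left(-5578 + 2759\right) = 3929 - 2819 = 1110$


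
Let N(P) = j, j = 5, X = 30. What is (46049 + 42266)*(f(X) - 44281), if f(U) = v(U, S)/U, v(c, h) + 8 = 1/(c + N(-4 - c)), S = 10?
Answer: -273748998709/70 ≈ -3.9107e+9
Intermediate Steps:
N(P) = 5
v(c, h) = -8 + 1/(5 + c) (v(c, h) = -8 + 1/(c + 5) = -8 + 1/(5 + c))
f(U) = (-39 - 8*U)/(U*(5 + U)) (f(U) = ((-39 - 8*U)/(5 + U))/U = (-39 - 8*U)/(U*(5 + U)))
(46049 + 42266)*(f(X) - 44281) = (46049 + 42266)*((-39 - 8*30)/(30*(5 + 30)) - 44281) = 88315*((1/30)*(-39 - 240)/35 - 44281) = 88315*((1/30)*(1/35)*(-279) - 44281) = 88315*(-93/350 - 44281) = 88315*(-15498443/350) = -273748998709/70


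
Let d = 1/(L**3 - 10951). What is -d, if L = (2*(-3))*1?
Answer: 1/11167 ≈ 8.9550e-5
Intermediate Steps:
L = -6 (L = -6*1 = -6)
d = -1/11167 (d = 1/((-6)**3 - 10951) = 1/(-216 - 10951) = 1/(-11167) = -1/11167 ≈ -8.9550e-5)
-d = -1*(-1/11167) = 1/11167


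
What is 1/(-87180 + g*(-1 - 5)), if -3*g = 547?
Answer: -1/86086 ≈ -1.1616e-5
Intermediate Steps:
g = -547/3 (g = -⅓*547 = -547/3 ≈ -182.33)
1/(-87180 + g*(-1 - 5)) = 1/(-87180 - 547*(-1 - 5)/3) = 1/(-87180 - 547/3*(-6)) = 1/(-87180 + 1094) = 1/(-86086) = -1/86086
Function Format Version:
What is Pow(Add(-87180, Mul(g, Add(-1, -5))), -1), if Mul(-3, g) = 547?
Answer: Rational(-1, 86086) ≈ -1.1616e-5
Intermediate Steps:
g = Rational(-547, 3) (g = Mul(Rational(-1, 3), 547) = Rational(-547, 3) ≈ -182.33)
Pow(Add(-87180, Mul(g, Add(-1, -5))), -1) = Pow(Add(-87180, Mul(Rational(-547, 3), Add(-1, -5))), -1) = Pow(Add(-87180, Mul(Rational(-547, 3), -6)), -1) = Pow(Add(-87180, 1094), -1) = Pow(-86086, -1) = Rational(-1, 86086)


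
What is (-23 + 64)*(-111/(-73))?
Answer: 4551/73 ≈ 62.342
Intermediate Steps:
(-23 + 64)*(-111/(-73)) = 41*(-111*(-1/73)) = 41*(111/73) = 4551/73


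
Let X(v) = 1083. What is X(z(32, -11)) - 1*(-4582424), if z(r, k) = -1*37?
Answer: 4583507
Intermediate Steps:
z(r, k) = -37
X(z(32, -11)) - 1*(-4582424) = 1083 - 1*(-4582424) = 1083 + 4582424 = 4583507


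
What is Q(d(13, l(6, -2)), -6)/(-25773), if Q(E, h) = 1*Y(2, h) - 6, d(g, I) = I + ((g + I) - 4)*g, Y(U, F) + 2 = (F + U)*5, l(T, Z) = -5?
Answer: 28/25773 ≈ 0.0010864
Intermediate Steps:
Y(U, F) = -2 + 5*F + 5*U (Y(U, F) = -2 + (F + U)*5 = -2 + (5*F + 5*U) = -2 + 5*F + 5*U)
d(g, I) = I + g*(-4 + I + g) (d(g, I) = I + ((I + g) - 4)*g = I + (-4 + I + g)*g = I + g*(-4 + I + g))
Q(E, h) = 2 + 5*h (Q(E, h) = 1*(-2 + 5*h + 5*2) - 6 = 1*(-2 + 5*h + 10) - 6 = 1*(8 + 5*h) - 6 = (8 + 5*h) - 6 = 2 + 5*h)
Q(d(13, l(6, -2)), -6)/(-25773) = (2 + 5*(-6))/(-25773) = (2 - 30)*(-1/25773) = -28*(-1/25773) = 28/25773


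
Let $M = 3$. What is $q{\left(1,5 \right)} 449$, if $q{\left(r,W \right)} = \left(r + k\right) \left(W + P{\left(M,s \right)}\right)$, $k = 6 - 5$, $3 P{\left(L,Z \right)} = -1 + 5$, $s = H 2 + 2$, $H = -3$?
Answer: $\frac{17062}{3} \approx 5687.3$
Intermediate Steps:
$s = -4$ ($s = \left(-3\right) 2 + 2 = -6 + 2 = -4$)
$P{\left(L,Z \right)} = \frac{4}{3}$ ($P{\left(L,Z \right)} = \frac{-1 + 5}{3} = \frac{1}{3} \cdot 4 = \frac{4}{3}$)
$k = 1$ ($k = 6 - 5 = 1$)
$q{\left(r,W \right)} = \left(1 + r\right) \left(\frac{4}{3} + W\right)$ ($q{\left(r,W \right)} = \left(r + 1\right) \left(W + \frac{4}{3}\right) = \left(1 + r\right) \left(\frac{4}{3} + W\right)$)
$q{\left(1,5 \right)} 449 = \left(\frac{4}{3} + 5 + \frac{4}{3} \cdot 1 + 5 \cdot 1\right) 449 = \left(\frac{4}{3} + 5 + \frac{4}{3} + 5\right) 449 = \frac{38}{3} \cdot 449 = \frac{17062}{3}$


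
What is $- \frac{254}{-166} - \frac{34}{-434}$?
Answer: $\frac{28970}{18011} \approx 1.6085$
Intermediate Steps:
$- \frac{254}{-166} - \frac{34}{-434} = \left(-254\right) \left(- \frac{1}{166}\right) - - \frac{17}{217} = \frac{127}{83} + \frac{17}{217} = \frac{28970}{18011}$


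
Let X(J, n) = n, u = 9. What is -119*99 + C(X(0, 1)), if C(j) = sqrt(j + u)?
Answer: -11781 + sqrt(10) ≈ -11778.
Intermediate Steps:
C(j) = sqrt(9 + j) (C(j) = sqrt(j + 9) = sqrt(9 + j))
-119*99 + C(X(0, 1)) = -119*99 + sqrt(9 + 1) = -11781 + sqrt(10)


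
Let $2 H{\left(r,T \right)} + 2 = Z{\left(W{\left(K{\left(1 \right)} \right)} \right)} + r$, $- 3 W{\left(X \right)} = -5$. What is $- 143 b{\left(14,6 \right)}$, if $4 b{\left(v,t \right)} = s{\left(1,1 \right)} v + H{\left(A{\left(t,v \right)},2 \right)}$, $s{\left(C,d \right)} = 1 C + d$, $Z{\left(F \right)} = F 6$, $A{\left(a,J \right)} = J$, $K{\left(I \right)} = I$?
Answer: $- \frac{5577}{4} \approx -1394.3$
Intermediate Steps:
$W{\left(X \right)} = \frac{5}{3}$ ($W{\left(X \right)} = \left(- \frac{1}{3}\right) \left(-5\right) = \frac{5}{3}$)
$Z{\left(F \right)} = 6 F$
$s{\left(C,d \right)} = C + d$
$H{\left(r,T \right)} = 4 + \frac{r}{2}$ ($H{\left(r,T \right)} = -1 + \frac{6 \cdot \frac{5}{3} + r}{2} = -1 + \frac{10 + r}{2} = -1 + \left(5 + \frac{r}{2}\right) = 4 + \frac{r}{2}$)
$b{\left(v,t \right)} = 1 + \frac{5 v}{8}$ ($b{\left(v,t \right)} = \frac{\left(1 + 1\right) v + \left(4 + \frac{v}{2}\right)}{4} = \frac{2 v + \left(4 + \frac{v}{2}\right)}{4} = \frac{4 + \frac{5 v}{2}}{4} = 1 + \frac{5 v}{8}$)
$- 143 b{\left(14,6 \right)} = - 143 \left(1 + \frac{5}{8} \cdot 14\right) = - 143 \left(1 + \frac{35}{4}\right) = \left(-143\right) \frac{39}{4} = - \frac{5577}{4}$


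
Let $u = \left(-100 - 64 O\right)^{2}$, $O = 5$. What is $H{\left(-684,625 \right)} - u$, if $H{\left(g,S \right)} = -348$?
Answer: $-176748$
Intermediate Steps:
$u = 176400$ ($u = \left(-100 - 320\right)^{2} = \left(-420\right)^{2} = 176400$)
$H{\left(-684,625 \right)} - u = -348 - 176400 = -176748$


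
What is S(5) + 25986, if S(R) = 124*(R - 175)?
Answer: 4906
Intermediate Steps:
S(R) = -21700 + 124*R (S(R) = 124*(-175 + R) = -21700 + 124*R)
S(5) + 25986 = (-21700 + 124*5) + 25986 = (-21700 + 620) + 25986 = -21080 + 25986 = 4906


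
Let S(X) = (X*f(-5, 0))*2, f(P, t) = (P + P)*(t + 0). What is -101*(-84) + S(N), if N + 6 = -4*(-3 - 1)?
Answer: 8484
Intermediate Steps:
N = 10 (N = -6 - 4*(-3 - 1) = -6 - 4*(-4) = -6 + 16 = 10)
f(P, t) = 2*P*t (f(P, t) = (2*P)*t = 2*P*t)
S(X) = 0 (S(X) = (X*(2*(-5)*0))*2 = (X*0)*2 = 0*2 = 0)
-101*(-84) + S(N) = -101*(-84) + 0 = 8484 + 0 = 8484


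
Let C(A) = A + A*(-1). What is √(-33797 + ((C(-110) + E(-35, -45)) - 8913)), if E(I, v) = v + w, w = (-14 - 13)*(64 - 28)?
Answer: I*√43727 ≈ 209.11*I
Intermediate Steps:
C(A) = 0 (C(A) = A - A = 0)
w = -972 (w = -27*36 = -972)
E(I, v) = -972 + v (E(I, v) = v - 972 = -972 + v)
√(-33797 + ((C(-110) + E(-35, -45)) - 8913)) = √(-33797 + ((0 + (-972 - 45)) - 8913)) = √(-33797 + ((0 - 1017) - 8913)) = √(-33797 + (-1017 - 8913)) = √(-33797 - 9930) = √(-43727) = I*√43727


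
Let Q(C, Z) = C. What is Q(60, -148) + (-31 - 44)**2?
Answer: 5685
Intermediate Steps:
Q(60, -148) + (-31 - 44)**2 = 60 + (-31 - 44)**2 = 60 + (-75)**2 = 60 + 5625 = 5685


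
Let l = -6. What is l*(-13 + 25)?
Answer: -72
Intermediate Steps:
l*(-13 + 25) = -6*(-13 + 25) = -6*12 = -72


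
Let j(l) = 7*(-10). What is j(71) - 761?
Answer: -831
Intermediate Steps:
j(l) = -70
j(71) - 761 = -70 - 761 = -831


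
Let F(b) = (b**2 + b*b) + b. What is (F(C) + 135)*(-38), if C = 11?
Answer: -14744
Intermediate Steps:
F(b) = b + 2*b**2 (F(b) = (b**2 + b**2) + b = 2*b**2 + b = b + 2*b**2)
(F(C) + 135)*(-38) = (11*(1 + 2*11) + 135)*(-38) = (11*(1 + 22) + 135)*(-38) = (11*23 + 135)*(-38) = (253 + 135)*(-38) = 388*(-38) = -14744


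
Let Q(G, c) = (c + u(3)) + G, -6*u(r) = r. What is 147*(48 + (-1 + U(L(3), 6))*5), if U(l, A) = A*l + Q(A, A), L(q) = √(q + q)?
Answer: 29547/2 + 4410*√6 ≈ 25576.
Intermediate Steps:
u(r) = -r/6
L(q) = √2*√q (L(q) = √(2*q) = √2*√q)
Q(G, c) = -½ + G + c (Q(G, c) = (c - ⅙*3) + G = (c - ½) + G = (-½ + c) + G = -½ + G + c)
U(l, A) = -½ + 2*A + A*l (U(l, A) = A*l + (-½ + A + A) = A*l + (-½ + 2*A) = -½ + 2*A + A*l)
147*(48 + (-1 + U(L(3), 6))*5) = 147*(48 + (-1 + (-½ + 2*6 + 6*(√2*√3)))*5) = 147*(48 + (-1 + (-½ + 12 + 6*√6))*5) = 147*(48 + (-1 + (23/2 + 6*√6))*5) = 147*(48 + (21/2 + 6*√6)*5) = 147*(48 + (105/2 + 30*√6)) = 147*(201/2 + 30*√6) = 29547/2 + 4410*√6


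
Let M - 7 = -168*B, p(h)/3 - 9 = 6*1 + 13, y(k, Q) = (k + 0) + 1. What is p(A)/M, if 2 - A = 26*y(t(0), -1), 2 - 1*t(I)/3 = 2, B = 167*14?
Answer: -12/56111 ≈ -0.00021386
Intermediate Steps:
B = 2338
t(I) = 0 (t(I) = 6 - 3*2 = 6 - 6 = 0)
y(k, Q) = 1 + k (y(k, Q) = k + 1 = 1 + k)
A = -24 (A = 2 - 26*(1 + 0) = 2 - 26 = -24)
p(h) = 84 (p(h) = 27 + 3*(6*1 + 13) = 27 + 3*(6 + 13) = 27 + 3*19 = 27 + 57 = 84)
M = -392777 (M = 7 - 168*2338 = 7 - 392784 = -392777)
p(A)/M = 84/(-392777) = 84*(-1/392777) = -12/56111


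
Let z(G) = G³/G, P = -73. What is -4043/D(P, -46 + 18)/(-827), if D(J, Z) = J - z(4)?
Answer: -4043/73603 ≈ -0.054930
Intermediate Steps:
z(G) = G²
D(J, Z) = -16 + J (D(J, Z) = J - 1*4² = J - 1*16 = J - 16 = -16 + J)
-4043/D(P, -46 + 18)/(-827) = -4043/(-16 - 73)/(-827) = -4043/(-89)*(-1/827) = -4043*(-1/89)*(-1/827) = (4043/89)*(-1/827) = -4043/73603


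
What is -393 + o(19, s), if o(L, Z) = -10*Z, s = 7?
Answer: -463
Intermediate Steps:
-393 + o(19, s) = -393 - 10*7 = -393 - 70 = -463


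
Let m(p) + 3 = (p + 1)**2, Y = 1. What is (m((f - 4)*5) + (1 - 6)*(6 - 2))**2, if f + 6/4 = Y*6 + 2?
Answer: 405769/16 ≈ 25361.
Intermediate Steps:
f = 13/2 (f = -3/2 + (1*6 + 2) = -3/2 + (6 + 2) = -3/2 + 8 = 13/2 ≈ 6.5000)
m(p) = -3 + (1 + p)**2 (m(p) = -3 + (p + 1)**2 = -3 + (1 + p)**2)
(m((f - 4)*5) + (1 - 6)*(6 - 2))**2 = ((-3 + (1 + (13/2 - 4)*5)**2) + (1 - 6)*(6 - 2))**2 = ((-3 + (1 + (5/2)*5)**2) - 5*4)**2 = ((-3 + (1 + 25/2)**2) - 20)**2 = ((-3 + (27/2)**2) - 20)**2 = ((-3 + 729/4) - 20)**2 = (717/4 - 20)**2 = (637/4)**2 = 405769/16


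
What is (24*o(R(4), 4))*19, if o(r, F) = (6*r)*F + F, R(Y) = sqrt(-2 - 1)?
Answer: 1824 + 10944*I*sqrt(3) ≈ 1824.0 + 18956.0*I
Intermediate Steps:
R(Y) = I*sqrt(3) (R(Y) = sqrt(-3) = I*sqrt(3))
o(r, F) = F + 6*F*r (o(r, F) = 6*F*r + F = F + 6*F*r)
(24*o(R(4), 4))*19 = (24*(4*(1 + 6*(I*sqrt(3)))))*19 = (24*(4*(1 + 6*I*sqrt(3))))*19 = (24*(4 + 24*I*sqrt(3)))*19 = (96 + 576*I*sqrt(3))*19 = 1824 + 10944*I*sqrt(3)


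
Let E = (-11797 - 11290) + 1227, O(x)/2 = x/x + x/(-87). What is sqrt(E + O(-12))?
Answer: I*sqrt(18382346)/29 ≈ 147.84*I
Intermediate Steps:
O(x) = 2 - 2*x/87 (O(x) = 2*(x/x + x/(-87)) = 2*(1 + x*(-1/87)) = 2*(1 - x/87) = 2 - 2*x/87)
E = -21860 (E = -23087 + 1227 = -21860)
sqrt(E + O(-12)) = sqrt(-21860 + (2 - 2/87*(-12))) = sqrt(-21860 + (2 + 8/29)) = sqrt(-21860 + 66/29) = sqrt(-633874/29) = I*sqrt(18382346)/29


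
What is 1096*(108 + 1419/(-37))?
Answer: 2824392/37 ≈ 76335.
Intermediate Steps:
1096*(108 + 1419/(-37)) = 1096*(108 + 1419*(-1/37)) = 1096*(108 - 1419/37) = 1096*(2577/37) = 2824392/37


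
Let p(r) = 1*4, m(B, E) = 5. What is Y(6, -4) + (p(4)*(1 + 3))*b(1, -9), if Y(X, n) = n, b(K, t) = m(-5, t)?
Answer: 76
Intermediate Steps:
b(K, t) = 5
p(r) = 4
Y(6, -4) + (p(4)*(1 + 3))*b(1, -9) = -4 + (4*(1 + 3))*5 = -4 + (4*4)*5 = -4 + 16*5 = -4 + 80 = 76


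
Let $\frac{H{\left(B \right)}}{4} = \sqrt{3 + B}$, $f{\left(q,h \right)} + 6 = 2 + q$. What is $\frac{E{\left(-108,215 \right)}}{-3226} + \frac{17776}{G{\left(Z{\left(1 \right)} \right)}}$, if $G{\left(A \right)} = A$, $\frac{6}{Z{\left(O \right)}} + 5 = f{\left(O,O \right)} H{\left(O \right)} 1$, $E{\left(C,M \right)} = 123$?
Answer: $- \frac{831508321}{9678} \approx -85917.0$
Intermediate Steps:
$f{\left(q,h \right)} = -4 + q$ ($f{\left(q,h \right)} = -6 + \left(2 + q\right) = -4 + q$)
$H{\left(B \right)} = 4 \sqrt{3 + B}$
$Z{\left(O \right)} = \frac{6}{-5 + 4 \sqrt{3 + O} \left(-4 + O\right)}$ ($Z{\left(O \right)} = \frac{6}{-5 + \left(-4 + O\right) 4 \sqrt{3 + O} 1} = \frac{6}{-5 + 4 \sqrt{3 + O} \left(-4 + O\right) 1} = \frac{6}{-5 + 4 \sqrt{3 + O} \left(-4 + O\right)}$)
$\frac{E{\left(-108,215 \right)}}{-3226} + \frac{17776}{G{\left(Z{\left(1 \right)} \right)}} = \frac{123}{-3226} + \frac{17776}{6 \frac{1}{-5 + 4 \sqrt{3 + 1} \left(-4 + 1\right)}} = 123 \left(- \frac{1}{3226}\right) + \frac{17776}{6 \frac{1}{-5 + 4 \sqrt{4} \left(-3\right)}} = - \frac{123}{3226} + \frac{17776}{6 \frac{1}{-5 + 4 \cdot 2 \left(-3\right)}} = - \frac{123}{3226} + \frac{17776}{6 \frac{1}{-5 - 24}} = - \frac{123}{3226} + \frac{17776}{6 \frac{1}{-29}} = - \frac{123}{3226} + \frac{17776}{6 \left(- \frac{1}{29}\right)} = - \frac{123}{3226} + \frac{17776}{- \frac{6}{29}} = - \frac{123}{3226} + 17776 \left(- \frac{29}{6}\right) = - \frac{123}{3226} - \frac{257752}{3} = - \frac{831508321}{9678}$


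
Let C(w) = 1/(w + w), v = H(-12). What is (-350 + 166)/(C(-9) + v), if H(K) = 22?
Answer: -3312/395 ≈ -8.3848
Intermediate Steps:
v = 22
C(w) = 1/(2*w)
(-350 + 166)/(C(-9) + v) = (-350 + 166)/((1/2)/(-9) + 22) = -184/((1/2)*(-1/9) + 22) = -184/(-1/18 + 22) = -184/395/18 = -184*18/395 = -3312/395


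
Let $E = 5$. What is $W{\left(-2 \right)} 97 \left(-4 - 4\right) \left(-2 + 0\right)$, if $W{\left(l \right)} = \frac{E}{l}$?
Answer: $-3880$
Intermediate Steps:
$W{\left(l \right)} = \frac{5}{l}$
$W{\left(-2 \right)} 97 \left(-4 - 4\right) \left(-2 + 0\right) = \frac{5}{-2} \cdot 97 \left(-4 - 4\right) \left(-2 + 0\right) = 5 \left(- \frac{1}{2}\right) 97 \left(-4 - 4\right) \left(-2\right) = \left(- \frac{5}{2}\right) 97 \left(\left(-8\right) \left(-2\right)\right) = \left(- \frac{485}{2}\right) 16 = -3880$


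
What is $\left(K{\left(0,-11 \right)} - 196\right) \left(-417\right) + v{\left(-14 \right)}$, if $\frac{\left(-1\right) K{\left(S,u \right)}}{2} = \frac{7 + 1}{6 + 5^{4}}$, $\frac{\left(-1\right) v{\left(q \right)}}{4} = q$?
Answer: $\frac{51614900}{631} \approx 81799.0$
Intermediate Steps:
$v{\left(q \right)} = - 4 q$
$K{\left(S,u \right)} = - \frac{16}{631}$ ($K{\left(S,u \right)} = - 2 \frac{7 + 1}{6 + 5^{4}} = - 2 \frac{8}{6 + 625} = - 2 \cdot \frac{8}{631} = - 2 \cdot 8 \cdot \frac{1}{631} = \left(-2\right) \frac{8}{631} = - \frac{16}{631}$)
$\left(K{\left(0,-11 \right)} - 196\right) \left(-417\right) + v{\left(-14 \right)} = \left(- \frac{16}{631} - 196\right) \left(-417\right) - -56 = \left(- \frac{16}{631} - 196\right) \left(-417\right) + 56 = \left(- \frac{123692}{631}\right) \left(-417\right) + 56 = \frac{51579564}{631} + 56 = \frac{51614900}{631}$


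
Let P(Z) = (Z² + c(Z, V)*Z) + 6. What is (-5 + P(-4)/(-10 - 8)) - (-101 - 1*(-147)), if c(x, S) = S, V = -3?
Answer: -476/9 ≈ -52.889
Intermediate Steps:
P(Z) = 6 + Z² - 3*Z (P(Z) = (Z² - 3*Z) + 6 = 6 + Z² - 3*Z)
(-5 + P(-4)/(-10 - 8)) - (-101 - 1*(-147)) = (-5 + (6 + (-4)² - 3*(-4))/(-10 - 8)) - (-101 - 1*(-147)) = (-5 + (6 + 16 + 12)/(-18)) - (-101 + 147) = (-5 + 34*(-1/18)) - 1*46 = (-5 - 17/9) - 46 = -62/9 - 46 = -476/9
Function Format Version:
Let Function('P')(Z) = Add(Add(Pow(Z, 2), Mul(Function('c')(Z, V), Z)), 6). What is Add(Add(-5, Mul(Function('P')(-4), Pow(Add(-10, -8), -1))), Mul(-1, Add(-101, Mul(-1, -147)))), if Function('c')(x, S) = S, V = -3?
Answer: Rational(-476, 9) ≈ -52.889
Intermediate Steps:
Function('P')(Z) = Add(6, Pow(Z, 2), Mul(-3, Z)) (Function('P')(Z) = Add(Add(Pow(Z, 2), Mul(-3, Z)), 6) = Add(6, Pow(Z, 2), Mul(-3, Z)))
Add(Add(-5, Mul(Function('P')(-4), Pow(Add(-10, -8), -1))), Mul(-1, Add(-101, Mul(-1, -147)))) = Add(Add(-5, Mul(Add(6, Pow(-4, 2), Mul(-3, -4)), Pow(Add(-10, -8), -1))), Mul(-1, Add(-101, Mul(-1, -147)))) = Add(Add(-5, Mul(Add(6, 16, 12), Pow(-18, -1))), Mul(-1, Add(-101, 147))) = Add(Add(-5, Mul(34, Rational(-1, 18))), Mul(-1, 46)) = Add(Add(-5, Rational(-17, 9)), -46) = Add(Rational(-62, 9), -46) = Rational(-476, 9)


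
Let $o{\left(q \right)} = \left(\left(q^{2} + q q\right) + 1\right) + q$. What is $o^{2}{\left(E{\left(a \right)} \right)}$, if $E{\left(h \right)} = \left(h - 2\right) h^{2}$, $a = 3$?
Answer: $29584$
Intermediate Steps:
$E{\left(h \right)} = h^{2} \left(-2 + h\right)$ ($E{\left(h \right)} = \left(-2 + h\right) h^{2} = h^{2} \left(-2 + h\right)$)
$o{\left(q \right)} = 1 + q + 2 q^{2}$ ($o{\left(q \right)} = \left(\left(q^{2} + q^{2}\right) + 1\right) + q = \left(2 q^{2} + 1\right) + q = \left(1 + 2 q^{2}\right) + q = 1 + q + 2 q^{2}$)
$o^{2}{\left(E{\left(a \right)} \right)} = \left(1 + 3^{2} \left(-2 + 3\right) + 2 \left(3^{2} \left(-2 + 3\right)\right)^{2}\right)^{2} = \left(1 + 9 \cdot 1 + 2 \left(9 \cdot 1\right)^{2}\right)^{2} = \left(1 + 9 + 2 \cdot 9^{2}\right)^{2} = \left(1 + 9 + 2 \cdot 81\right)^{2} = \left(1 + 9 + 162\right)^{2} = 172^{2} = 29584$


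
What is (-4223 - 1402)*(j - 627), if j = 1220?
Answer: -3335625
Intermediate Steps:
(-4223 - 1402)*(j - 627) = (-4223 - 1402)*(1220 - 627) = -5625*593 = -3335625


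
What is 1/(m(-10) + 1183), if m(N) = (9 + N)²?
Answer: 1/1184 ≈ 0.00084459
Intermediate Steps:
1/(m(-10) + 1183) = 1/((9 - 10)² + 1183) = 1/((-1)² + 1183) = 1/(1 + 1183) = 1/1184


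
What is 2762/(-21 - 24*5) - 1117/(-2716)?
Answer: -7344095/382956 ≈ -19.177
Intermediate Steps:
2762/(-21 - 24*5) - 1117/(-2716) = 2762/(-21 - 120) - 1117*(-1/2716) = 2762/(-141) + 1117/2716 = 2762*(-1/141) + 1117/2716 = -2762/141 + 1117/2716 = -7344095/382956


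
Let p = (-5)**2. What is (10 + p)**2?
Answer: 1225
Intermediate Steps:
p = 25
(10 + p)**2 = (10 + 25)**2 = 35**2 = 1225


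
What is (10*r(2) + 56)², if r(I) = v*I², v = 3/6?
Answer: 5776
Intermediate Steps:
v = ½ (v = 3*(⅙) = ½ ≈ 0.50000)
r(I) = I²/2
(10*r(2) + 56)² = (10*((½)*2²) + 56)² = (10*((½)*4) + 56)² = (10*2 + 56)² = (20 + 56)² = 76² = 5776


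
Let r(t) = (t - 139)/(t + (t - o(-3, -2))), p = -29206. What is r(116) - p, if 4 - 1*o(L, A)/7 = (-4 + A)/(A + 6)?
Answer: 11302676/387 ≈ 29206.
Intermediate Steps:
o(L, A) = 28 - 7*(-4 + A)/(6 + A) (o(L, A) = 28 - 7*(-4 + A)/(A + 6) = 28 - 7*(-4 + A)/(6 + A))
r(t) = (-139 + t)/(-77/2 + 2*t) (r(t) = (t - 139)/(t + (t - 7*(28 + 3*(-2))/(6 - 2))) = (-139 + t)/(t + (t - 7*(28 - 6)/4)) = (-139 + t)/(t + (t - 7*22/4)) = (-139 + t)/(t + (t - 1*77/2)) = (-139 + t)/(t + (t - 77/2)) = (-139 + t)/(t + (-77/2 + t)) = (-139 + t)/(-77/2 + 2*t))
r(116) - p = 2*(-139 + 116)/(-77 + 4*116) - 1*(-29206) = 2*(-23)/(-77 + 464) + 29206 = 2*(-23)/387 + 29206 = 2*(1/387)*(-23) + 29206 = -46/387 + 29206 = 11302676/387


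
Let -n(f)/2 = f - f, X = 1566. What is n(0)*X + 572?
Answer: 572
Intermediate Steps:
n(f) = 0 (n(f) = -2*(f - f) = -2*0 = 0)
n(0)*X + 572 = 0*1566 + 572 = 0 + 572 = 572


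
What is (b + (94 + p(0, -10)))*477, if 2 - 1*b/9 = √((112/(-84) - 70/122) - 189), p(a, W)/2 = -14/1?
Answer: 40068 - 2862*I*√1598322/61 ≈ 40068.0 - 59316.0*I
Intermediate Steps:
p(a, W) = -28 (p(a, W) = 2*(-14/1) = 2*(-14*1) = 2*(-14) = -28)
b = 18 - 6*I*√1598322/61 (b = 18 - 9*√((112/(-84) - 70/122) - 189) = 18 - 9*√((112*(-1/84) - 70*1/122) - 189) = 18 - 9*√((-4/3 - 35/61) - 189) = 18 - 9*√(-349/183 - 189) = 18 - 6*I*√1598322/61 ≈ 18.0 - 124.35*I)
(b + (94 + p(0, -10)))*477 = ((18 - 6*I*√1598322/61) + (94 - 28))*477 = ((18 - 6*I*√1598322/61) + 66)*477 = (84 - 6*I*√1598322/61)*477 = 40068 - 2862*I*√1598322/61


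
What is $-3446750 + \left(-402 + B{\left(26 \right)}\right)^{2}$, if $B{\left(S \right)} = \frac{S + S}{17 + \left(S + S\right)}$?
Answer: $- \frac{15643462154}{4761} \approx -3.2858 \cdot 10^{6}$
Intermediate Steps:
$B{\left(S \right)} = \frac{2 S}{17 + 2 S}$
$-3446750 + \left(-402 + B{\left(26 \right)}\right)^{2} = -3446750 + \left(-402 + 2 \cdot 26 \frac{1}{17 + 2 \cdot 26}\right)^{2} = -3446750 + \left(-402 + 2 \cdot 26 \frac{1}{17 + 52}\right)^{2} = -3446750 + \left(-402 + 2 \cdot 26 \cdot \frac{1}{69}\right)^{2} = -3446750 + \left(-402 + \frac{52}{69}\right)^{2} = -3446750 + \left(- \frac{27686}{69}\right)^{2} = -3446750 + \frac{766514596}{4761} = - \frac{15643462154}{4761}$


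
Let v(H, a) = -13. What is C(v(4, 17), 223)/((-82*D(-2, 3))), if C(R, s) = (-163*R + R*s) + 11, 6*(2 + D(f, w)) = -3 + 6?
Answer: -769/123 ≈ -6.2520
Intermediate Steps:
D(f, w) = -3/2 (D(f, w) = -2 + (-3 + 6)/6 = -2 + (⅙)*3 = -2 + ½ = -3/2)
C(R, s) = 11 - 163*R + R*s
C(v(4, 17), 223)/((-82*D(-2, 3))) = (11 - 163*(-13) - 13*223)/((-82*(-3/2))) = (11 + 2119 - 2899)/123 = -769*1/123 = -769/123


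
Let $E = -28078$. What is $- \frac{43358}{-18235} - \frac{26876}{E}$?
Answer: $\frac{121963556}{36571595} \approx 3.3349$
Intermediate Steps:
$- \frac{43358}{-18235} - \frac{26876}{E} = - \frac{43358}{-18235} - \frac{26876}{-28078} = \left(-43358\right) \left(- \frac{1}{18235}\right) - - \frac{13438}{14039} = \frac{6194}{2605} + \frac{13438}{14039} = \frac{121963556}{36571595}$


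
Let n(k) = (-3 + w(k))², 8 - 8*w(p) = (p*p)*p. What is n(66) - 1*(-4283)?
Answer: 1291616004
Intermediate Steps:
w(p) = 1 - p³/8 (w(p) = 1 - p*p*p/8 = 1 - p²*p/8 = 1 - p³/8)
n(k) = (-2 - k³/8)² (n(k) = (-3 + (1 - k³/8))² = (-2 - k³/8)²)
n(66) - 1*(-4283) = (16 + 66³)²/64 - 1*(-4283) = (16 + 287496)²/64 + 4283 = (1/64)*287512² + 4283 = (1/64)*82663150144 + 4283 = 1291611721 + 4283 = 1291616004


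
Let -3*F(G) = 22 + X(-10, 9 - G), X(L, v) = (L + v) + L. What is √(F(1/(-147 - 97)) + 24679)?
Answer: √367267641/122 ≈ 157.08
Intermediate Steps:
X(L, v) = v + 2*L
F(G) = -11/3 + G/3 (F(G) = -(22 + ((9 - G) + 2*(-10)))/3 = -(22 + ((9 - G) - 20))/3 = -(22 + (-11 - G))/3 = -(11 - G)/3 = -11/3 + G/3)
√(F(1/(-147 - 97)) + 24679) = √((-11/3 + 1/(3*(-147 - 97))) + 24679) = √((-11/3 + (⅓)/(-244)) + 24679) = √((-11/3 + (⅓)*(-1/244)) + 24679) = √((-11/3 - 1/732) + 24679) = √(-895/244 + 24679) = √(6020781/244) = √367267641/122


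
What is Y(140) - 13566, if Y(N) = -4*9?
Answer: -13602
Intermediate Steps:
Y(N) = -36
Y(140) - 13566 = -36 - 13566 = -13602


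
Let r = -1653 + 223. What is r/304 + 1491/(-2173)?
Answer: -1780327/330296 ≈ -5.3901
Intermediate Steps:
r = -1430
r/304 + 1491/(-2173) = -1430/304 + 1491/(-2173) = -1430*1/304 + 1491*(-1/2173) = -715/152 - 1491/2173 = -1780327/330296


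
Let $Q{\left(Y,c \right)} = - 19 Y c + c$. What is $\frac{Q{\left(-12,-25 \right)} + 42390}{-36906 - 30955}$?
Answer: $- \frac{36665}{67861} \approx -0.5403$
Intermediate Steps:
$Q{\left(Y,c \right)} = c - 19 Y c$ ($Q{\left(Y,c \right)} = - 19 Y c + c = c - 19 Y c$)
$\frac{Q{\left(-12,-25 \right)} + 42390}{-36906 - 30955} = \frac{- 25 \left(1 - -228\right) + 42390}{-36906 - 30955} = \frac{- 25 \left(1 + 228\right) + 42390}{-67861} = \left(\left(-25\right) 229 + 42390\right) \left(- \frac{1}{67861}\right) = \left(-5725 + 42390\right) \left(- \frac{1}{67861}\right) = 36665 \left(- \frac{1}{67861}\right) = - \frac{36665}{67861}$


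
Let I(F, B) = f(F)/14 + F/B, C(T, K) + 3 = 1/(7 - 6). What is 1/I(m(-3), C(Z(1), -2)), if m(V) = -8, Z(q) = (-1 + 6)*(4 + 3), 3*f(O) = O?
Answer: 21/80 ≈ 0.26250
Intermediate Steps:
f(O) = O/3
Z(q) = 35 (Z(q) = 5*7 = 35)
C(T, K) = -2 (C(T, K) = -3 + 1/(7 - 6) = -3 + 1/1 = -3 + 1 = -2)
I(F, B) = F/42 + F/B (I(F, B) = (F/3)/14 + F/B = (F/3)*(1/14) + F/B = F/42 + F/B)
1/I(m(-3), C(Z(1), -2)) = 1/((1/42)*(-8) - 8/(-2)) = 1/(-4/21 - 8*(-½)) = 1/(-4/21 + 4) = 1/(80/21) = 21/80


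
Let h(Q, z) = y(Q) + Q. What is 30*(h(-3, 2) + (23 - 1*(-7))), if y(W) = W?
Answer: 720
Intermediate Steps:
h(Q, z) = 2*Q (h(Q, z) = Q + Q = 2*Q)
30*(h(-3, 2) + (23 - 1*(-7))) = 30*(2*(-3) + (23 - 1*(-7))) = 30*(-6 + (23 + 7)) = 30*(-6 + 30) = 30*24 = 720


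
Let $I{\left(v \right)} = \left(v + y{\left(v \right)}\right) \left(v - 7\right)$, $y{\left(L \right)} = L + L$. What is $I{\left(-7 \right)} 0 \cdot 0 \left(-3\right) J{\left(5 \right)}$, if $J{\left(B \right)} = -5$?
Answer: $0$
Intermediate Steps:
$y{\left(L \right)} = 2 L$
$I{\left(v \right)} = 3 v \left(-7 + v\right)$ ($I{\left(v \right)} = \left(v + 2 v\right) \left(v - 7\right) = 3 v \left(-7 + v\right)$)
$I{\left(-7 \right)} 0 \cdot 0 \left(-3\right) J{\left(5 \right)} = 3 \left(-7\right) \left(-7 - 7\right) 0 \cdot 0 \left(-3\right) \left(-5\right) = 3 \left(-7\right) \left(-14\right) 0 \cdot 0 \left(-5\right) = 294 \cdot 0 \cdot 0 = 0 \cdot 0 = 0$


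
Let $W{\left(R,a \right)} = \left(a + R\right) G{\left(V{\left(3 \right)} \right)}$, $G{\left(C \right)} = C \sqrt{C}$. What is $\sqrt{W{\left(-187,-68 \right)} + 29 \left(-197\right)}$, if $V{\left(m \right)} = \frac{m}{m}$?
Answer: $4 i \sqrt{373} \approx 77.253 i$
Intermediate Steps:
$V{\left(m \right)} = 1$
$G{\left(C \right)} = C^{\frac{3}{2}}$
$W{\left(R,a \right)} = R + a$ ($W{\left(R,a \right)} = \left(a + R\right) 1^{\frac{3}{2}} = \left(R + a\right) 1 = R + a$)
$\sqrt{W{\left(-187,-68 \right)} + 29 \left(-197\right)} = \sqrt{\left(-187 - 68\right) + 29 \left(-197\right)} = \sqrt{-255 - 5713} = \sqrt{-5968} = 4 i \sqrt{373}$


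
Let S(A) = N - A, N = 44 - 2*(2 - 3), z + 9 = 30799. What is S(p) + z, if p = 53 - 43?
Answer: 30826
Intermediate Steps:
z = 30790 (z = -9 + 30799 = 30790)
p = 10
N = 46 (N = 44 - 2*(-1) = 44 - 1*(-2) = 44 + 2 = 46)
S(A) = 46 - A
S(p) + z = (46 - 1*10) + 30790 = (46 - 10) + 30790 = 36 + 30790 = 30826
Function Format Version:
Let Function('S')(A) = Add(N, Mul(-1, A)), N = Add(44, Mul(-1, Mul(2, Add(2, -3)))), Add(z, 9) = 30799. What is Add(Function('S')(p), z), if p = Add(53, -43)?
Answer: 30826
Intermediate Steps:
z = 30790 (z = Add(-9, 30799) = 30790)
p = 10
N = 46 (N = Add(44, Mul(-1, Mul(2, -1))) = Add(44, Mul(-1, -2)) = Add(44, 2) = 46)
Function('S')(A) = Add(46, Mul(-1, A))
Add(Function('S')(p), z) = Add(Add(46, Mul(-1, 10)), 30790) = Add(Add(46, -10), 30790) = Add(36, 30790) = 30826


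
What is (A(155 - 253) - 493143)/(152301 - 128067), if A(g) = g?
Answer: -70463/3462 ≈ -20.353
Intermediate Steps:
(A(155 - 253) - 493143)/(152301 - 128067) = ((155 - 253) - 493143)/(152301 - 128067) = (-98 - 493143)/24234 = -493241*1/24234 = -70463/3462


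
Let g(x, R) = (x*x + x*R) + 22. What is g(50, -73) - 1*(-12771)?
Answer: 11643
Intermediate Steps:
g(x, R) = 22 + x**2 + R*x (g(x, R) = (x**2 + R*x) + 22 = 22 + x**2 + R*x)
g(50, -73) - 1*(-12771) = (22 + 50**2 - 73*50) - 1*(-12771) = (22 + 2500 - 3650) + 12771 = -1128 + 12771 = 11643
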